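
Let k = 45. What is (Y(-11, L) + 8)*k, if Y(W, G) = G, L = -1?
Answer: 315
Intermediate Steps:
(Y(-11, L) + 8)*k = (-1 + 8)*45 = 7*45 = 315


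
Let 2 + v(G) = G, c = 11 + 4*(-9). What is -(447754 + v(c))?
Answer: -447727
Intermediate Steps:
c = -25 (c = 11 - 36 = -25)
v(G) = -2 + G
-(447754 + v(c)) = -(447754 + (-2 - 25)) = -(447754 - 27) = -1*447727 = -447727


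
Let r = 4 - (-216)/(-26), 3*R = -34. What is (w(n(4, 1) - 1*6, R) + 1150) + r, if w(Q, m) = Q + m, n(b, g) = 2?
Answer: 44084/39 ≈ 1130.4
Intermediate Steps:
R = -34/3 (R = (⅓)*(-34) = -34/3 ≈ -11.333)
r = -56/13 (r = 4 - (-216)*(-1)/26 = 4 - 24*9/26 = 4 - 108/13 = -56/13 ≈ -4.3077)
(w(n(4, 1) - 1*6, R) + 1150) + r = (((2 - 1*6) - 34/3) + 1150) - 56/13 = (((2 - 6) - 34/3) + 1150) - 56/13 = ((-4 - 34/3) + 1150) - 56/13 = (-46/3 + 1150) - 56/13 = 3404/3 - 56/13 = 44084/39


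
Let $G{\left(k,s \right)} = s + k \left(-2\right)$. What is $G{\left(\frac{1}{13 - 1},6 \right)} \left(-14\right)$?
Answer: $- \frac{245}{3} \approx -81.667$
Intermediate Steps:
$G{\left(k,s \right)} = s - 2 k$
$G{\left(\frac{1}{13 - 1},6 \right)} \left(-14\right) = \left(6 - \frac{2}{13 - 1}\right) \left(-14\right) = \left(6 - \frac{2}{12}\right) \left(-14\right) = \left(6 - \frac{1}{6}\right) \left(-14\right) = \frac{35}{6} \left(-14\right) = - \frac{245}{3}$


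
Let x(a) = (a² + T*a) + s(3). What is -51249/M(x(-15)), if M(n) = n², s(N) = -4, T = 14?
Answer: -4659/11 ≈ -423.55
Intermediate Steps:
x(a) = -4 + a² + 14*a (x(a) = (a² + 14*a) - 4 = -4 + a² + 14*a)
-51249/M(x(-15)) = -51249/(-4 + (-15)² + 14*(-15))² = -51249/(-4 + 225 - 210)² = -51249/(11²) = -51249/121 = -51249*1/121 = -4659/11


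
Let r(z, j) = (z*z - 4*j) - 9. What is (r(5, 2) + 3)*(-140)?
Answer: -1540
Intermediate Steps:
r(z, j) = -9 + z² - 4*j (r(z, j) = (z² - 4*j) - 9 = -9 + z² - 4*j)
(r(5, 2) + 3)*(-140) = ((-9 + 5² - 4*2) + 3)*(-140) = ((-9 + 25 - 8) + 3)*(-140) = (8 + 3)*(-140) = 11*(-140) = -1540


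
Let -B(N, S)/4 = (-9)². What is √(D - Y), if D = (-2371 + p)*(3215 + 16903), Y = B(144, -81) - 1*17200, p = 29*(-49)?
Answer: 2*I*√19067483 ≈ 8733.3*I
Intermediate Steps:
B(N, S) = -324 (B(N, S) = -4*(-9)² = -4*81 = -324)
p = -1421
Y = -17524 (Y = -324 - 1*17200 = -324 - 17200 = -17524)
D = -76287456 (D = (-2371 - 1421)*(3215 + 16903) = -3792*20118 = -76287456)
√(D - Y) = √(-76287456 - 1*(-17524)) = √(-76287456 + 17524) = √(-76269932) = 2*I*√19067483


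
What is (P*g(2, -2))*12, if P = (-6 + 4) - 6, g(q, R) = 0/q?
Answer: 0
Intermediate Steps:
g(q, R) = 0
P = -8 (P = -2 - 6 = -8)
(P*g(2, -2))*12 = -8*0*12 = 0*12 = 0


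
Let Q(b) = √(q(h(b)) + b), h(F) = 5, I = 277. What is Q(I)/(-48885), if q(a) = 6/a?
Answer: -√6955/244425 ≈ -0.00034120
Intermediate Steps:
Q(b) = √(6/5 + b)
Q(I)/(-48885) = (√(30 + 25*277)/5)/(-48885) = (√(30 + 6925)/5)*(-1/48885) = (√6955/5)*(-1/48885) = -√6955/244425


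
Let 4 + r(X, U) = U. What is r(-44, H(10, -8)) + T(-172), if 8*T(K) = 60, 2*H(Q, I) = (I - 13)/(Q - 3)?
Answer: 2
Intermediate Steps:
H(Q, I) = (-13 + I)/(2*(-3 + Q)) (H(Q, I) = ((I - 13)/(Q - 3))/2 = ((-13 + I)/(-3 + Q))/2 = (-13 + I)/(2*(-3 + Q)))
r(X, U) = -4 + U
T(K) = 15/2 (T(K) = (⅛)*60 = 15/2)
r(-44, H(10, -8)) + T(-172) = (-4 + (-13 - 8)/(2*(-3 + 10))) + 15/2 = (-4 + (½)*(-21)/7) + 15/2 = (-4 + (½)*(⅐)*(-21)) + 15/2 = (-4 - 3/2) + 15/2 = -11/2 + 15/2 = 2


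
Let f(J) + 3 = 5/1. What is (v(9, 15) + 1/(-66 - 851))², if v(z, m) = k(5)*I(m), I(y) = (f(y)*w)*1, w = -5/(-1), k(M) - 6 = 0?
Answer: 3027090361/840889 ≈ 3599.9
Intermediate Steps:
k(M) = 6 (k(M) = 6 + 0 = 6)
w = 5 (w = -5*(-1) = 5)
f(J) = 2 (f(J) = -3 + 5/1 = -3 + 5*1 = -3 + 5 = 2)
I(y) = 10 (I(y) = (2*5)*1 = 10*1 = 10)
v(z, m) = 60 (v(z, m) = 6*10 = 60)
(v(9, 15) + 1/(-66 - 851))² = (60 + 1/(-66 - 851))² = (60 + 1/(-917))² = (60 - 1/917)² = (55019/917)² = 3027090361/840889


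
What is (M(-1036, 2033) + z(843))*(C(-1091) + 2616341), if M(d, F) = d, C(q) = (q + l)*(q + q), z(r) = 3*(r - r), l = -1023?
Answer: -7489336204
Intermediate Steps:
z(r) = 0 (z(r) = 3*0 = 0)
C(q) = 2*q*(-1023 + q) (C(q) = (q - 1023)*(q + q) = (-1023 + q)*(2*q) = 2*q*(-1023 + q))
(M(-1036, 2033) + z(843))*(C(-1091) + 2616341) = (-1036 + 0)*(2*(-1091)*(-1023 - 1091) + 2616341) = -1036*(2*(-1091)*(-2114) + 2616341) = -1036*(4612748 + 2616341) = -1036*7229089 = -7489336204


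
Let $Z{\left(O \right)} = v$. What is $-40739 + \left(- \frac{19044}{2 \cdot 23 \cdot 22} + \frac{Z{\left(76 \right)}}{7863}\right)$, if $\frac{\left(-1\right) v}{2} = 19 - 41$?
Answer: $- \frac{3525265484}{86493} \approx -40758.0$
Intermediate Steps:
$v = 44$ ($v = - 2 \left(19 - 41\right) = \left(-2\right) \left(-22\right) = 44$)
$Z{\left(O \right)} = 44$
$-40739 + \left(- \frac{19044}{2 \cdot 23 \cdot 22} + \frac{Z{\left(76 \right)}}{7863}\right) = -40739 + \left(- \frac{19044}{2 \cdot 23 \cdot 22} + \frac{44}{7863}\right) = -40739 + \left(- \frac{19044}{46 \cdot 22} + 44 \cdot \frac{1}{7863}\right) = -40739 + \left(- \frac{19044}{1012} + \frac{44}{7863}\right) = -40739 + \left(\left(-19044\right) \frac{1}{1012} + \frac{44}{7863}\right) = -40739 + \left(- \frac{207}{11} + \frac{44}{7863}\right) = -40739 - \frac{1627157}{86493} = - \frac{3525265484}{86493}$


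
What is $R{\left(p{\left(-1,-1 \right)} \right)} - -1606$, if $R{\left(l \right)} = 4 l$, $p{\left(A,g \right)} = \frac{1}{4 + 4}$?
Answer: $\frac{3213}{2} \approx 1606.5$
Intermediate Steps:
$p{\left(A,g \right)} = \frac{1}{8}$
$R{\left(p{\left(-1,-1 \right)} \right)} - -1606 = 4 \cdot \frac{1}{8} - -1606 = \frac{1}{2} + 1606 = \frac{3213}{2}$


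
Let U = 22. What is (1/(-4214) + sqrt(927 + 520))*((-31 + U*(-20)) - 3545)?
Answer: 2008/2107 - 4016*sqrt(1447) ≈ -1.5277e+5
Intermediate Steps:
(1/(-4214) + sqrt(927 + 520))*((-31 + U*(-20)) - 3545) = (1/(-4214) + sqrt(927 + 520))*((-31 + 22*(-20)) - 3545) = (-1/4214 + sqrt(1447))*((-31 - 440) - 3545) = (-1/4214 + sqrt(1447))*(-471 - 3545) = (-1/4214 + sqrt(1447))*(-4016) = 2008/2107 - 4016*sqrt(1447)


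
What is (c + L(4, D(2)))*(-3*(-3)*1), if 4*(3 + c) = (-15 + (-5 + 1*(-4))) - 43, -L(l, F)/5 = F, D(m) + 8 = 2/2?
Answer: 549/4 ≈ 137.25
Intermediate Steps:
D(m) = -7 (D(m) = -8 + 2/2 = -8 + 2*(1/2) = -8 + 1 = -7)
L(l, F) = -5*F
c = -79/4 (c = -3 + ((-15 + (-5 + 1*(-4))) - 43)/4 = -3 + ((-15 + (-5 - 4)) - 43)/4 = -3 + ((-15 - 9) - 43)/4 = -3 + (-24 - 43)/4 = -3 + (1/4)*(-67) = -3 - 67/4 = -79/4 ≈ -19.750)
(c + L(4, D(2)))*(-3*(-3)*1) = (-79/4 - 5*(-7))*(-3*(-3)*1) = (-79/4 + 35)*(9*1) = (61/4)*9 = 549/4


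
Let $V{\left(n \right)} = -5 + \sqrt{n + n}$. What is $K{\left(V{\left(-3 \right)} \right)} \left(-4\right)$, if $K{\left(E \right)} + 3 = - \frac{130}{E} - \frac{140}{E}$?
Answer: $\frac{12 \left(\sqrt{6} - 85 i\right)}{\sqrt{6} + 5 i} \approx -162.19 - 85.337 i$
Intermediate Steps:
$V{\left(n \right)} = -5 + \sqrt{2} \sqrt{n}$ ($V{\left(n \right)} = -5 + \sqrt{2 n} = -5 + \sqrt{2} \sqrt{n}$)
$K{\left(E \right)} = -3 - \frac{270}{E}$
$K{\left(V{\left(-3 \right)} \right)} \left(-4\right) = \left(-3 - \frac{270}{-5 + \sqrt{2} \sqrt{-3}}\right) \left(-4\right) = \left(-3 - \frac{270}{-5 + \sqrt{2} i \sqrt{3}}\right) \left(-4\right) = \left(-3 - \frac{270}{-5 + i \sqrt{6}}\right) \left(-4\right) = 12 + \frac{1080}{-5 + i \sqrt{6}}$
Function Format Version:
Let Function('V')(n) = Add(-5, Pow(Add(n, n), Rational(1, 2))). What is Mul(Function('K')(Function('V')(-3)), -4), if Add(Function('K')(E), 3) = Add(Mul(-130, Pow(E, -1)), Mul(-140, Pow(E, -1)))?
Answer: Mul(12, Pow(Add(Pow(6, Rational(1, 2)), Mul(5, I)), -1), Add(Pow(6, Rational(1, 2)), Mul(-85, I))) ≈ Add(-162.19, Mul(-85.337, I))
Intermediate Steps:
Function('V')(n) = Add(-5, Mul(Pow(2, Rational(1, 2)), Pow(n, Rational(1, 2)))) (Function('V')(n) = Add(-5, Pow(Mul(2, n), Rational(1, 2))) = Add(-5, Mul(Pow(2, Rational(1, 2)), Pow(n, Rational(1, 2)))))
Function('K')(E) = Add(-3, Mul(-270, Pow(E, -1))) (Function('K')(E) = Add(-3, Add(Mul(-130, Pow(E, -1)), Mul(-140, Pow(E, -1)))) = Add(-3, Mul(-270, Pow(E, -1))))
Mul(Function('K')(Function('V')(-3)), -4) = Mul(Add(-3, Mul(-270, Pow(Add(-5, Mul(Pow(2, Rational(1, 2)), Pow(-3, Rational(1, 2)))), -1))), -4) = Mul(Add(-3, Mul(-270, Pow(Add(-5, Mul(Pow(2, Rational(1, 2)), Mul(I, Pow(3, Rational(1, 2))))), -1))), -4) = Mul(Add(-3, Mul(-270, Pow(Add(-5, Mul(I, Pow(6, Rational(1, 2)))), -1))), -4) = Add(12, Mul(1080, Pow(Add(-5, Mul(I, Pow(6, Rational(1, 2)))), -1)))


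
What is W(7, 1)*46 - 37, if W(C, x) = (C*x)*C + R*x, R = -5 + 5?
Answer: 2217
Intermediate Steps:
R = 0
W(C, x) = x*C² (W(C, x) = (C*x)*C + 0*x = x*C² + 0 = x*C²)
W(7, 1)*46 - 37 = (1*7²)*46 - 37 = (1*49)*46 - 37 = 49*46 - 37 = 2254 - 37 = 2217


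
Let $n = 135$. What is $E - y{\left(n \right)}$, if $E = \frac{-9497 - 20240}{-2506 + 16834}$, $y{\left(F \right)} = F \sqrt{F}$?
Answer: $- \frac{29737}{14328} - 405 \sqrt{15} \approx -1570.6$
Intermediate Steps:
$y{\left(F \right)} = F^{\frac{3}{2}}$
$E = - \frac{29737}{14328} \approx -2.0754$
$E - y{\left(n \right)} = - \frac{29737}{14328} - 135^{\frac{3}{2}} = - \frac{29737}{14328} - 405 \sqrt{15}$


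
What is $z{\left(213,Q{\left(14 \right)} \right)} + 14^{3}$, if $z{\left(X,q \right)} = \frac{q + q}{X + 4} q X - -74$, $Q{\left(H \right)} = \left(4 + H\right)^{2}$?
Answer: $\frac{45331282}{217} \approx 2.089 \cdot 10^{5}$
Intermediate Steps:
$z{\left(X,q \right)} = 74 + \frac{2 X q^{2}}{4 + X}$ ($z{\left(X,q \right)} = \frac{2 q}{4 + X} q X + 74 = \frac{2 q^{2}}{4 + X} X + 74 = \frac{2 X q^{2}}{4 + X} + 74 = 74 + \frac{2 X q^{2}}{4 + X}$)
$z{\left(213,Q{\left(14 \right)} \right)} + 14^{3} = \frac{2 \left(148 + 37 \cdot 213 + 213 \left(\left(4 + 14\right)^{2}\right)^{2}\right)}{4 + 213} + 14^{3} = \frac{2 \left(148 + 7881 + 213 \left(18^{2}\right)^{2}\right)}{217} + 2744 = 2 \cdot \frac{1}{217} \left(148 + 7881 + 213 \cdot 324^{2}\right) + 2744 = 2 \cdot \frac{1}{217} \left(148 + 7881 + 213 \cdot 104976\right) + 2744 = 2 \cdot \frac{1}{217} \left(148 + 7881 + 22359888\right) + 2744 = 2 \cdot \frac{1}{217} \cdot 22367917 + 2744 = \frac{44735834}{217} + 2744 = \frac{45331282}{217}$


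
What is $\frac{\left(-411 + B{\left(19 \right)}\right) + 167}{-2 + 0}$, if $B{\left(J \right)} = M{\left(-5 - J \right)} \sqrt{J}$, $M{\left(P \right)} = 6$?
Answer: $122 - 3 \sqrt{19} \approx 108.92$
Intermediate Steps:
$B{\left(J \right)} = 6 \sqrt{J}$
$\frac{\left(-411 + B{\left(19 \right)}\right) + 167}{-2 + 0} = \frac{\left(-411 + 6 \sqrt{19}\right) + 167}{-2 + 0} = \frac{-244 + 6 \sqrt{19}}{-2} = - \frac{-244 + 6 \sqrt{19}}{2} = 122 - 3 \sqrt{19}$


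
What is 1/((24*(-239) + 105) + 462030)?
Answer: 1/456399 ≈ 2.1911e-6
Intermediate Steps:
1/((24*(-239) + 105) + 462030) = 1/((-5736 + 105) + 462030) = 1/(-5631 + 462030) = 1/456399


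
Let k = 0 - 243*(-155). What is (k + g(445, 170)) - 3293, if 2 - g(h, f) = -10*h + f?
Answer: 38654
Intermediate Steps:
g(h, f) = 2 - f + 10*h (g(h, f) = 2 - (-10*h + f) = 2 - (f - 10*h) = 2 + (-f + 10*h) = 2 - f + 10*h)
k = 37665 (k = 0 + 37665 = 37665)
(k + g(445, 170)) - 3293 = (37665 + (2 - 1*170 + 10*445)) - 3293 = (37665 + (2 - 170 + 4450)) - 3293 = (37665 + 4282) - 3293 = 41947 - 3293 = 38654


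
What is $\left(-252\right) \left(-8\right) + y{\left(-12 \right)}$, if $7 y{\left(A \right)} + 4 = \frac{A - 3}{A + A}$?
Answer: $\frac{112869}{56} \approx 2015.5$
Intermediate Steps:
$y{\left(A \right)} = - \frac{4}{7} + \frac{-3 + A}{14 A}$ ($y{\left(A \right)} = - \frac{4}{7} + \frac{\left(A - 3\right) \frac{1}{A + A}}{7} = - \frac{4}{7} + \frac{\left(-3 + A\right) \frac{1}{2 A}}{7} = - \frac{4}{7} + \frac{\frac{1}{2} \frac{1}{A} \left(-3 + A\right)}{7} = - \frac{4}{7} + \frac{-3 + A}{14 A}$)
$\left(-252\right) \left(-8\right) + y{\left(-12 \right)} = \left(-252\right) \left(-8\right) + \frac{-3 - -84}{14 \left(-12\right)} = 2016 + \frac{1}{14} \left(- \frac{1}{12}\right) \left(-3 + 84\right) = 2016 + \frac{1}{14} \left(- \frac{1}{12}\right) 81 = 2016 - \frac{27}{56} = \frac{112869}{56}$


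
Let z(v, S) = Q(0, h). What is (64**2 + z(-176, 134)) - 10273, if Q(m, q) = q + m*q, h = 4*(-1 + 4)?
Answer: -6165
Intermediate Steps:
h = 12 (h = 4*3 = 12)
z(v, S) = 12 (z(v, S) = 12*(1 + 0) = 12*1 = 12)
(64**2 + z(-176, 134)) - 10273 = (64**2 + 12) - 10273 = (4096 + 12) - 10273 = 4108 - 10273 = -6165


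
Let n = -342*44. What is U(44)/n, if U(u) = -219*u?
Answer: 73/114 ≈ 0.64035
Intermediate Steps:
n = -15048
U(44)/n = -219*44/(-15048) = -9636*(-1/15048) = 73/114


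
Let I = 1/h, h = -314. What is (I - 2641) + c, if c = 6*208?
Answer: -437403/314 ≈ -1393.0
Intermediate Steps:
I = -1/314 (I = 1/(-314) = -1/314 ≈ -0.0031847)
c = 1248
(I - 2641) + c = (-1/314 - 2641) + 1248 = -829275/314 + 1248 = -437403/314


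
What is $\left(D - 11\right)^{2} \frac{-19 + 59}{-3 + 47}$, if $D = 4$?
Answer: $\frac{490}{11} \approx 44.545$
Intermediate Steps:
$\left(D - 11\right)^{2} \frac{-19 + 59}{-3 + 47} = \left(4 - 11\right)^{2} \frac{-19 + 59}{-3 + 47} = \left(-7\right)^{2} \cdot \frac{40}{44} = 49 \cdot 40 \cdot \frac{1}{44} = 49 \cdot \frac{10}{11} = \frac{490}{11}$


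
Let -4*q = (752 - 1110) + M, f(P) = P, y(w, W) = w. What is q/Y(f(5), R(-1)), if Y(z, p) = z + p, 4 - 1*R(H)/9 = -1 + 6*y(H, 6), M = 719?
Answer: -361/416 ≈ -0.86779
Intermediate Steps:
R(H) = 45 - 54*H (R(H) = 36 - 9*(-1 + 6*H) = 36 + (9 - 54*H) = 45 - 54*H)
q = -361/4 (q = -((752 - 1110) + 719)/4 = -(-358 + 719)/4 = -¼*361 = -361/4 ≈ -90.250)
Y(z, p) = p + z
q/Y(f(5), R(-1)) = -361/(4*((45 - 54*(-1)) + 5)) = -361/(4*((45 + 54) + 5)) = -361/(4*(99 + 5)) = -361/4/104 = -361/4*1/104 = -361/416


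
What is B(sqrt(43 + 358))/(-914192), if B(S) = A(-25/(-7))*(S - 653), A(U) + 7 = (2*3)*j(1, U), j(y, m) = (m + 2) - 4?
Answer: 653/376432 - sqrt(401)/376432 ≈ 0.0016815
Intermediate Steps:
j(y, m) = -2 + m (j(y, m) = (2 + m) - 4 = -2 + m)
A(U) = -19 + 6*U (A(U) = -7 + (2*3)*(-2 + U) = -7 + 6*(-2 + U) = -7 + (-12 + 6*U) = -19 + 6*U)
B(S) = -11101/7 + 17*S/7 (B(S) = (-19 + 6*(-25/(-7)))*(S - 653) = (-19 + 6*(-25*(-1/7)))*(-653 + S) = (-19 + 6*(25/7))*(-653 + S) = (-19 + 150/7)*(-653 + S) = 17*(-653 + S)/7 = -11101/7 + 17*S/7)
B(sqrt(43 + 358))/(-914192) = (-11101/7 + 17*sqrt(43 + 358)/7)/(-914192) = (-11101/7 + 17*sqrt(401)/7)*(-1/914192) = 653/376432 - sqrt(401)/376432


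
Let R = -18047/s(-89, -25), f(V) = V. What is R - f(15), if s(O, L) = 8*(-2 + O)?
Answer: 7127/728 ≈ 9.7898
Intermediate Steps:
s(O, L) = -16 + 8*O
R = 18047/728 (R = -18047/(-16 + 8*(-89)) = -18047/(-16 - 712) = -18047/(-728) = -18047*(-1/728) = 18047/728 ≈ 24.790)
R - f(15) = 18047/728 - 1*15 = 18047/728 - 15 = 7127/728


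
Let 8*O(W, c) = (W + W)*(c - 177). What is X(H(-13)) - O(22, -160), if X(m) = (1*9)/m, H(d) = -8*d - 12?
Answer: 170531/92 ≈ 1853.6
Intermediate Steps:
H(d) = -12 - 8*d
X(m) = 9/m
O(W, c) = W*(-177 + c)/4 (O(W, c) = ((W + W)*(c - 177))/8 = ((2*W)*(-177 + c))/8 = (2*W*(-177 + c))/8 = W*(-177 + c)/4)
X(H(-13)) - O(22, -160) = 9/(-12 - 8*(-13)) - 22*(-177 - 160)/4 = 9/(-12 + 104) - 22*(-337)/4 = 9/92 - 1*(-3707/2) = 9*(1/92) + 3707/2 = 9/92 + 3707/2 = 170531/92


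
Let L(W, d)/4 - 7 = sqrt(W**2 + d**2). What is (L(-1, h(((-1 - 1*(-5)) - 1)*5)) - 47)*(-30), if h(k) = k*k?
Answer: 570 - 120*sqrt(50626) ≈ -26430.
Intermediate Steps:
h(k) = k**2
L(W, d) = 28 + 4*sqrt(W**2 + d**2)
(L(-1, h(((-1 - 1*(-5)) - 1)*5)) - 47)*(-30) = ((28 + 4*sqrt((-1)**2 + ((((-1 - 1*(-5)) - 1)*5)**2)**2)) - 47)*(-30) = ((28 + 4*sqrt(1 + ((((-1 + 5) - 1)*5)**2)**2)) - 47)*(-30) = ((28 + 4*sqrt(1 + (((4 - 1)*5)**2)**2)) - 47)*(-30) = ((28 + 4*sqrt(1 + ((3*5)**2)**2)) - 47)*(-30) = ((28 + 4*sqrt(1 + (15**2)**2)) - 47)*(-30) = ((28 + 4*sqrt(1 + 225**2)) - 47)*(-30) = ((28 + 4*sqrt(1 + 50625)) - 47)*(-30) = ((28 + 4*sqrt(50626)) - 47)*(-30) = (-19 + 4*sqrt(50626))*(-30) = 570 - 120*sqrt(50626)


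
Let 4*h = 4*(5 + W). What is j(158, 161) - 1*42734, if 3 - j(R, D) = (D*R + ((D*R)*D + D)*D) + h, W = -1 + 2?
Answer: -659472494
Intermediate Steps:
W = 1
h = 6 (h = (4*(5 + 1))/4 = (4*6)/4 = (1/4)*24 = 6)
j(R, D) = -3 - D*R - D*(D + R*D**2) (j(R, D) = 3 - ((D*R + ((D*R)*D + D)*D) + 6) = 3 - ((D*R + (R*D**2 + D)*D) + 6) = 3 - ((D*R + (D + R*D**2)*D) + 6) = 3 - ((D*R + D*(D + R*D**2)) + 6) = 3 - (6 + D*R + D*(D + R*D**2)) = 3 + (-6 - D*R - D*(D + R*D**2)) = -3 - D*R - D*(D + R*D**2))
j(158, 161) - 1*42734 = (-3 - 1*161**2 - 1*161*158 - 1*158*161**3) - 1*42734 = (-3 - 1*25921 - 25438 - 1*158*4173281) - 42734 = (-3 - 25921 - 25438 - 659378398) - 42734 = -659429760 - 42734 = -659472494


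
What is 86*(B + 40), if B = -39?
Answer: 86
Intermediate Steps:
86*(B + 40) = 86*(-39 + 40) = 86*1 = 86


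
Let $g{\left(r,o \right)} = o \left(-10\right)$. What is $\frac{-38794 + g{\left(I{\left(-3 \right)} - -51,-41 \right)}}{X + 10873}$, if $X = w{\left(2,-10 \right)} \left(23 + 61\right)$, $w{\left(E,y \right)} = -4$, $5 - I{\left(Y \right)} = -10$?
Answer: $- \frac{38384}{10537} \approx -3.6428$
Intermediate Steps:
$I{\left(Y \right)} = 15$ ($I{\left(Y \right)} = 5 - -10 = 5 + 10 = 15$)
$X = -336$ ($X = - 4 \left(23 + 61\right) = \left(-4\right) 84 = -336$)
$g{\left(r,o \right)} = - 10 o$
$\frac{-38794 + g{\left(I{\left(-3 \right)} - -51,-41 \right)}}{X + 10873} = \frac{-38794 - -410}{-336 + 10873} = \frac{-38794 + 410}{10537} = \left(-38384\right) \frac{1}{10537} = - \frac{38384}{10537}$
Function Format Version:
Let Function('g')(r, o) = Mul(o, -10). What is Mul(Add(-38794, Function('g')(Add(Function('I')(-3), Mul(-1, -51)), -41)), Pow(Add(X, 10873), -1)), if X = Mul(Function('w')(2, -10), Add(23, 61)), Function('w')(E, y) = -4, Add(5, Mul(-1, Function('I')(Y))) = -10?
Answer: Rational(-38384, 10537) ≈ -3.6428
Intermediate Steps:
Function('I')(Y) = 15 (Function('I')(Y) = Add(5, Mul(-1, -10)) = Add(5, 10) = 15)
X = -336 (X = Mul(-4, Add(23, 61)) = Mul(-4, 84) = -336)
Function('g')(r, o) = Mul(-10, o)
Mul(Add(-38794, Function('g')(Add(Function('I')(-3), Mul(-1, -51)), -41)), Pow(Add(X, 10873), -1)) = Mul(Add(-38794, Mul(-10, -41)), Pow(Add(-336, 10873), -1)) = Mul(Add(-38794, 410), Pow(10537, -1)) = Mul(-38384, Rational(1, 10537)) = Rational(-38384, 10537)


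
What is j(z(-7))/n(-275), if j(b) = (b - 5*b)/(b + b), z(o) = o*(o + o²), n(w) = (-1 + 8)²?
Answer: -2/49 ≈ -0.040816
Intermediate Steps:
n(w) = 49 (n(w) = 7² = 49)
j(b) = -2 (j(b) = (-4*b)/((2*b)) = (-4*b)*(1/(2*b)) = -2)
j(z(-7))/n(-275) = -2/49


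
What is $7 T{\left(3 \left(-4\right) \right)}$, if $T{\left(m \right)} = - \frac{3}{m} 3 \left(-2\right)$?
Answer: $- \frac{21}{2} \approx -10.5$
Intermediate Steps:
$T{\left(m \right)} = \frac{18}{m}$ ($T{\left(m \right)} = - \frac{9}{m} \left(-2\right) = \frac{18}{m}$)
$7 T{\left(3 \left(-4\right) \right)} = 7 \frac{18}{3 \left(-4\right)} = 7 \frac{18}{-12} = 7 \cdot 18 \left(- \frac{1}{12}\right) = 7 \left(- \frac{3}{2}\right) = - \frac{21}{2}$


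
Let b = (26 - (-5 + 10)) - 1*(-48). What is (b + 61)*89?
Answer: 11570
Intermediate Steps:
b = 69 (b = (26 - 1*5) + 48 = (26 - 5) + 48 = 21 + 48 = 69)
(b + 61)*89 = (69 + 61)*89 = 130*89 = 11570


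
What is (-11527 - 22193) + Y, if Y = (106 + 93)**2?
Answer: 5881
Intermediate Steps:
Y = 39601 (Y = 199**2 = 39601)
(-11527 - 22193) + Y = (-11527 - 22193) + 39601 = -33720 + 39601 = 5881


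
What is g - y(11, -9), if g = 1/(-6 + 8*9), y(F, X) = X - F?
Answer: 1321/66 ≈ 20.015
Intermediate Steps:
g = 1/66 (g = 1/(-6 + 72) = 1/66 ≈ 0.015152)
g - y(11, -9) = 1/66 - (-9 - 1*11) = 1/66 - (-9 - 11) = 1/66 - 1*(-20) = 1/66 + 20 = 1321/66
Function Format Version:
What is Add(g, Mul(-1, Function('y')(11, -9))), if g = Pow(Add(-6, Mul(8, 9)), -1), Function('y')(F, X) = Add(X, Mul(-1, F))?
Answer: Rational(1321, 66) ≈ 20.015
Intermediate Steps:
g = Rational(1, 66) (g = Pow(Add(-6, 72), -1) = Pow(66, -1) = Rational(1, 66) ≈ 0.015152)
Add(g, Mul(-1, Function('y')(11, -9))) = Add(Rational(1, 66), Mul(-1, Add(-9, Mul(-1, 11)))) = Add(Rational(1, 66), Mul(-1, Add(-9, -11))) = Add(Rational(1, 66), Mul(-1, -20)) = Add(Rational(1, 66), 20) = Rational(1321, 66)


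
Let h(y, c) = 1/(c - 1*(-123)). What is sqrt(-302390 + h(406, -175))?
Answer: I*sqrt(204415653)/26 ≈ 549.9*I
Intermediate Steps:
h(y, c) = 1/(123 + c) (h(y, c) = 1/(c + 123) = 1/(123 + c))
sqrt(-302390 + h(406, -175)) = sqrt(-302390 + 1/(123 - 175)) = sqrt(-302390 + 1/(-52)) = sqrt(-302390 - 1/52) = sqrt(-15724281/52) = I*sqrt(204415653)/26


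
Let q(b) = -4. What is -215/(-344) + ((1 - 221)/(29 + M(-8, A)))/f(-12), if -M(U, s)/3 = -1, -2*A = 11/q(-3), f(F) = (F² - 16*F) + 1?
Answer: 815/1348 ≈ 0.60460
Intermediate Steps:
f(F) = 1 + F² - 16*F
A = 11/8 (A = -11/(2*(-4)) = -11*(-1)/(2*4) = -½*(-11/4) = 11/8 ≈ 1.3750)
M(U, s) = 3 (M(U, s) = -3*(-1) = 3)
-215/(-344) + ((1 - 221)/(29 + M(-8, A)))/f(-12) = -215/(-344) + ((1 - 221)/(29 + 3))/(1 + (-12)² - 16*(-12)) = -215*(-1/344) + (-220/32)/(1 + 144 + 192) = 5/8 - 220*1/32/337 = 5/8 - 55/8*1/337 = 5/8 - 55/2696 = 815/1348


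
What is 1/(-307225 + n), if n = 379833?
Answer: 1/72608 ≈ 1.3773e-5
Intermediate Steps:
1/(-307225 + n) = 1/(-307225 + 379833) = 1/72608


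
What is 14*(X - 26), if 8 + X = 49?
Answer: 210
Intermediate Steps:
X = 41 (X = -8 + 49 = 41)
14*(X - 26) = 14*(41 - 26) = 14*15 = 210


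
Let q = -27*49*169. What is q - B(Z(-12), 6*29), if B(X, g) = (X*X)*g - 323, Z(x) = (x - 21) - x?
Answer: -299998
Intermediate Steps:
Z(x) = -21 (Z(x) = (-21 + x) - x = -21)
B(X, g) = -323 + g*X² (B(X, g) = X²*g - 323 = g*X² - 323 = -323 + g*X²)
q = -223587 (q = -1323*169 = -223587)
q - B(Z(-12), 6*29) = -223587 - (-323 + (6*29)*(-21)²) = -223587 - (-323 + 174*441) = -223587 - (-323 + 76734) = -223587 - 1*76411 = -223587 - 76411 = -299998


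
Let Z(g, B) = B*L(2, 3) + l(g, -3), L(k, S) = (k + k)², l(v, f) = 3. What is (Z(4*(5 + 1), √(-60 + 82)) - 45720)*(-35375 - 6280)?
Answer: 1904341635 - 666480*√22 ≈ 1.9012e+9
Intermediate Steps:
L(k, S) = 4*k² (L(k, S) = (2*k)² = 4*k²)
Z(g, B) = 3 + 16*B (Z(g, B) = B*(4*2²) + 3 = B*(4*4) + 3 = B*16 + 3 = 16*B + 3 = 3 + 16*B)
(Z(4*(5 + 1), √(-60 + 82)) - 45720)*(-35375 - 6280) = ((3 + 16*√(-60 + 82)) - 45720)*(-35375 - 6280) = ((3 + 16*√22) - 45720)*(-41655) = (-45717 + 16*√22)*(-41655) = 1904341635 - 666480*√22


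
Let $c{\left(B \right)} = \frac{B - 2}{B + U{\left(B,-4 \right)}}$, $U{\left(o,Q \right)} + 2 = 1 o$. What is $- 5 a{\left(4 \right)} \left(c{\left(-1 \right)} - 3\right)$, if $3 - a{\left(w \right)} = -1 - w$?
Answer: $90$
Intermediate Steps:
$U{\left(o,Q \right)} = -2 + o$ ($U{\left(o,Q \right)} = -2 + 1 o = -2 + o$)
$a{\left(w \right)} = 4 + w$ ($a{\left(w \right)} = 3 - \left(-1 - w\right) = 3 + \left(1 + w\right) = 4 + w$)
$c{\left(B \right)} = \frac{-2 + B}{-2 + 2 B}$ ($c{\left(B \right)} = \frac{B - 2}{B + \left(-2 + B\right)} = \frac{-2 + B}{-2 + 2 B}$)
$- 5 a{\left(4 \right)} \left(c{\left(-1 \right)} - 3\right) = - 5 \left(4 + 4\right) \left(\frac{-2 - 1}{2 \left(-1 - 1\right)} - 3\right) = \left(-5\right) 8 \left(\frac{1}{2} \frac{1}{-2} \left(-3\right) - 3\right) = - 40 \left(\frac{1}{2} \left(- \frac{1}{2}\right) \left(-3\right) - 3\right) = - 40 \left(\frac{3}{4} - 3\right) = \left(-40\right) \left(- \frac{9}{4}\right) = 90$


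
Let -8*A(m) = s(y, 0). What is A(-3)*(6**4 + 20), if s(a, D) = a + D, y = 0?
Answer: 0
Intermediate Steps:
s(a, D) = D + a
A(m) = 0 (A(m) = -(0 + 0)/8 = -1/8*0 = 0)
A(-3)*(6**4 + 20) = 0*(6**4 + 20) = 0*(1296 + 20) = 0*1316 = 0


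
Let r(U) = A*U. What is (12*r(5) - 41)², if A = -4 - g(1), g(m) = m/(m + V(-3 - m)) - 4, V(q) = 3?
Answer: 3136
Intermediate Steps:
g(m) = -4 + m/(3 + m) (g(m) = m/(m + 3) - 4 = m/(3 + m) - 4 = -4 + m/(3 + m))
A = -¼ (A = -4 - 3*(-4 - 1*1)/(3 + 1) = -4 - 3*(-4 - 1)/4 = -4 - 3*(-5)/4 = -4 - 1*(-15/4) = -4 + 15/4 = -¼ ≈ -0.25000)
r(U) = -U/4
(12*r(5) - 41)² = (12*(-¼*5) - 41)² = (12*(-5/4) - 41)² = (-15 - 41)² = (-56)² = 3136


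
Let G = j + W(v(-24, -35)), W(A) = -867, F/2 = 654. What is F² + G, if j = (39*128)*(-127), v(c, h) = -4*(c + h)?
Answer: 1076013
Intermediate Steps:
F = 1308 (F = 2*654 = 1308)
v(c, h) = -4*c - 4*h
j = -633984 (j = 4992*(-127) = -633984)
G = -634851 (G = -633984 - 867 = -634851)
F² + G = 1308² - 634851 = 1710864 - 634851 = 1076013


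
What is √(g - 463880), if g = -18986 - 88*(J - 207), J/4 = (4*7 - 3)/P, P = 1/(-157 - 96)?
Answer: 45*√870 ≈ 1327.3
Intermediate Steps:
P = -1/253 (P = 1/(-253) = -1/253 ≈ -0.0039526)
J = -25300 (J = 4*((4*7 - 3)/(-1/253)) = 4*((28 - 3)*(-253)) = 4*(25*(-253)) = 4*(-6325) = -25300)
g = 2225630 (g = -18986 - 88*(-25300 - 207) = -18986 - 88*(-25507) = -18986 - 1*(-2244616) = -18986 + 2244616 = 2225630)
√(g - 463880) = √(2225630 - 463880) = √1761750 = 45*√870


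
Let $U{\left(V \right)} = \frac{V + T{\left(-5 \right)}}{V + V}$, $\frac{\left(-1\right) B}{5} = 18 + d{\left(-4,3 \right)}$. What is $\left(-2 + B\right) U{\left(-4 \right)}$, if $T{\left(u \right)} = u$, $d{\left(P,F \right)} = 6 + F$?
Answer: $- \frac{1233}{8} \approx -154.13$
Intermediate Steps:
$B = -135$ ($B = - 5 \left(18 + \left(6 + 3\right)\right) = - 5 \left(18 + 9\right) = \left(-5\right) 27 = -135$)
$U{\left(V \right)} = \frac{-5 + V}{2 V}$ ($U{\left(V \right)} = \frac{V - 5}{V + V} = \frac{-5 + V}{2 V}$)
$\left(-2 + B\right) U{\left(-4 \right)} = \left(-2 - 135\right) \frac{-5 - 4}{2 \left(-4\right)} = - 137 \cdot \frac{1}{2} \left(- \frac{1}{4}\right) \left(-9\right) = \left(-137\right) \frac{9}{8} = - \frac{1233}{8}$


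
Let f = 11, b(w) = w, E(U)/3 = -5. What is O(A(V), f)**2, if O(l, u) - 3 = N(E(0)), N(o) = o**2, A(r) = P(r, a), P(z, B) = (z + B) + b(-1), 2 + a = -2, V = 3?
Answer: 51984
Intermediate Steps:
a = -4 (a = -2 - 2 = -4)
E(U) = -15 (E(U) = 3*(-5) = -15)
P(z, B) = -1 + B + z (P(z, B) = (z + B) - 1 = (B + z) - 1 = -1 + B + z)
A(r) = -5 + r (A(r) = -1 - 4 + r = -5 + r)
O(l, u) = 228 (O(l, u) = 3 + (-15)**2 = 3 + 225 = 228)
O(A(V), f)**2 = 228**2 = 51984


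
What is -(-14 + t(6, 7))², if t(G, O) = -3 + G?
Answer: -121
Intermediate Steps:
-(-14 + t(6, 7))² = -(-14 + (-3 + 6))² = -(-14 + 3)² = -1*(-11)² = -1*121 = -121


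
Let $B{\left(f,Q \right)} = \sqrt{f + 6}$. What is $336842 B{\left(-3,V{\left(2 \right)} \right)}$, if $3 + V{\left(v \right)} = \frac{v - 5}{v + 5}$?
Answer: $336842 \sqrt{3} \approx 5.8343 \cdot 10^{5}$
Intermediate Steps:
$V{\left(v \right)} = -3 + \frac{-5 + v}{5 + v}$ ($V{\left(v \right)} = -3 + \frac{v - 5}{v + 5} = -3 + \frac{-5 + v}{5 + v}$)
$B{\left(f,Q \right)} = \sqrt{6 + f}$
$336842 B{\left(-3,V{\left(2 \right)} \right)} = 336842 \sqrt{6 - 3} = 336842 \sqrt{3}$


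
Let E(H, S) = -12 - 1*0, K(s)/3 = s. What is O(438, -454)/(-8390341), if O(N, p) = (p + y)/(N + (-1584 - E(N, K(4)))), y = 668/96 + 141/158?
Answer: -845899/18039770131824 ≈ -4.6891e-8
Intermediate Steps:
K(s) = 3*s
y = 14885/1896 (y = 668*(1/96) + 141*(1/158) = 167/24 + 141/158 = 14885/1896 ≈ 7.8507)
E(H, S) = -12 (E(H, S) = -12 + 0 = -12)
O(N, p) = (14885/1896 + p)/(-1572 + N) (O(N, p) = (p + 14885/1896)/(N + (-1584 - 1*(-12))) = (14885/1896 + p)/(N + (-1584 + 12)) = (14885/1896 + p)/(N - 1572) = (14885/1896 + p)/(-1572 + N))
O(438, -454)/(-8390341) = ((14885/1896 - 454)/(-1572 + 438))/(-8390341) = (-845899/1896/(-1134))*(-1/8390341) = -1/1134*(-845899/1896)*(-1/8390341) = (845899/2150064)*(-1/8390341) = -845899/18039770131824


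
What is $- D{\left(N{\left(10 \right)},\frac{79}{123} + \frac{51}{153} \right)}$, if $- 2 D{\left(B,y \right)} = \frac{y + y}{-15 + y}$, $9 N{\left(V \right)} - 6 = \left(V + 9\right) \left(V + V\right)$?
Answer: $- \frac{8}{115} \approx -0.069565$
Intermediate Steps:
$N{\left(V \right)} = \frac{2}{3} + \frac{2 V \left(9 + V\right)}{9}$ ($N{\left(V \right)} = \frac{2}{3} + \frac{\left(V + 9\right) \left(V + V\right)}{9} = \frac{2}{3} + \frac{\left(9 + V\right) 2 V}{9} = \frac{2}{3} + \frac{2 V \left(9 + V\right)}{9}$)
$D{\left(B,y \right)} = - \frac{y}{-15 + y}$ ($D{\left(B,y \right)} = - \frac{\left(y + y\right) \frac{1}{-15 + y}}{2} = - \frac{2 y \frac{1}{-15 + y}}{2} = - \frac{y}{-15 + y}$)
$- D{\left(N{\left(10 \right)},\frac{79}{123} + \frac{51}{153} \right)} = - \frac{\left(-1\right) \left(\frac{79}{123} + \frac{51}{153}\right)}{-15 + \left(\frac{79}{123} + \frac{51}{153}\right)} = - \frac{\left(-1\right) \left(79 \cdot \frac{1}{123} + 51 \cdot \frac{1}{153}\right)}{-15 + \left(79 \cdot \frac{1}{123} + 51 \cdot \frac{1}{153}\right)} = - \frac{\left(-1\right) \left(\frac{79}{123} + \frac{1}{3}\right)}{-15 + \left(\frac{79}{123} + \frac{1}{3}\right)} = - \frac{\left(-1\right) 40}{41 \left(-15 + \frac{40}{41}\right)} = - \frac{\left(-1\right) 40}{41 \left(- \frac{575}{41}\right)} = - \frac{\left(-1\right) 40 \left(-41\right)}{41 \cdot 575} = \left(-1\right) \frac{8}{115} = - \frac{8}{115}$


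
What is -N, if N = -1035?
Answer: 1035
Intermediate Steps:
-N = -1*(-1035) = 1035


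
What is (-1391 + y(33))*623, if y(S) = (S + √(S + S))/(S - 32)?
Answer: -846034 + 623*√66 ≈ -8.4097e+5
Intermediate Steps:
y(S) = (S + √2*√S)/(-32 + S) (y(S) = (S + √(2*S))/(-32 + S) = (S + √2*√S)/(-32 + S))
(-1391 + y(33))*623 = (-1391 + (33 + √2*√33)/(-32 + 33))*623 = (-1391 + (33 + √66)/1)*623 = (-1391 + 1*(33 + √66))*623 = (-1391 + (33 + √66))*623 = (-1358 + √66)*623 = -846034 + 623*√66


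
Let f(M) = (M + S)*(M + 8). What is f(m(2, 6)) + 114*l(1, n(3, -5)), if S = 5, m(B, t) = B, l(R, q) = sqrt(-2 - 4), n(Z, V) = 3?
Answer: 70 + 114*I*sqrt(6) ≈ 70.0 + 279.24*I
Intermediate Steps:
l(R, q) = I*sqrt(6) (l(R, q) = sqrt(-6) = I*sqrt(6))
f(M) = (5 + M)*(8 + M) (f(M) = (M + 5)*(M + 8) = (5 + M)*(8 + M))
f(m(2, 6)) + 114*l(1, n(3, -5)) = (40 + 2**2 + 13*2) + 114*(I*sqrt(6)) = (40 + 4 + 26) + 114*I*sqrt(6) = 70 + 114*I*sqrt(6)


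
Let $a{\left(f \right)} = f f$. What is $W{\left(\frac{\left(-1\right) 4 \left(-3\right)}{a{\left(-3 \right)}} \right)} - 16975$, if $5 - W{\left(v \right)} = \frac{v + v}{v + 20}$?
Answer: $- \frac{135761}{8} \approx -16970.0$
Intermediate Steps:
$a{\left(f \right)} = f^{2}$
$W{\left(v \right)} = 5 - \frac{2 v}{20 + v}$ ($W{\left(v \right)} = 5 - \frac{v + v}{v + 20} = 5 - \frac{2 v}{20 + v}$)
$W{\left(\frac{\left(-1\right) 4 \left(-3\right)}{a{\left(-3 \right)}} \right)} - 16975 = \frac{100 + 3 \frac{\left(-1\right) 4 \left(-3\right)}{\left(-3\right)^{2}}}{20 + \frac{\left(-1\right) 4 \left(-3\right)}{\left(-3\right)^{2}}} - 16975 = \frac{100 + 3 \frac{\left(-4\right) \left(-3\right)}{9}}{20 + \frac{\left(-4\right) \left(-3\right)}{9}} - 16975 = \frac{100 + 3 \cdot 12 \cdot \frac{1}{9}}{20 + 12 \cdot \frac{1}{9}} - 16975 = \frac{100 + 3 \cdot \frac{4}{3}}{20 + \frac{4}{3}} - 16975 = \frac{100 + 4}{\frac{64}{3}} - 16975 = \frac{3}{64} \cdot 104 - 16975 = \frac{39}{8} - 16975 = - \frac{135761}{8}$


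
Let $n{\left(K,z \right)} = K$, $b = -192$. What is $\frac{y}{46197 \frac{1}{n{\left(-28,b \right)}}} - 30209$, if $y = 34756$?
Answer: $- \frac{1396538341}{46197} \approx -30230.0$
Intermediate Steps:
$\frac{y}{46197 \frac{1}{n{\left(-28,b \right)}}} - 30209 = \frac{34756}{46197 \frac{1}{-28}} - 30209 = \frac{34756}{46197 \left(- \frac{1}{28}\right)} - 30209 = \frac{34756}{- \frac{46197}{28}} - 30209 = 34756 \left(- \frac{28}{46197}\right) - 30209 = - \frac{973168}{46197} - 30209 = - \frac{1396538341}{46197}$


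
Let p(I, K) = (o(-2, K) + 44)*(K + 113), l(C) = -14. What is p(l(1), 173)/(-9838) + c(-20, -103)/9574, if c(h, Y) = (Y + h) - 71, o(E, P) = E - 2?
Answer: -27858783/23547253 ≈ -1.1831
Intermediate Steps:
o(E, P) = -2 + E
c(h, Y) = -71 + Y + h
p(I, K) = 4520 + 40*K (p(I, K) = ((-2 - 2) + 44)*(K + 113) = (-4 + 44)*(113 + K) = 40*(113 + K) = 4520 + 40*K)
p(l(1), 173)/(-9838) + c(-20, -103)/9574 = (4520 + 40*173)/(-9838) + (-71 - 103 - 20)/9574 = (4520 + 6920)*(-1/9838) - 194*1/9574 = 11440*(-1/9838) - 97/4787 = -5720/4919 - 97/4787 = -27858783/23547253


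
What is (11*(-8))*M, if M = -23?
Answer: 2024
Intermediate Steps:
(11*(-8))*M = (11*(-8))*(-23) = -88*(-23) = 2024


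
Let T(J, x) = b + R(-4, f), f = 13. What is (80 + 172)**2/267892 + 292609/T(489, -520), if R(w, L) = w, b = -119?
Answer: -19594949809/8237679 ≈ -2378.7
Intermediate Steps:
T(J, x) = -123 (T(J, x) = -119 - 4 = -123)
(80 + 172)**2/267892 + 292609/T(489, -520) = (80 + 172)**2/267892 + 292609/(-123) = 252**2*(1/267892) + 292609*(-1/123) = 63504*(1/267892) - 292609/123 = 15876/66973 - 292609/123 = -19594949809/8237679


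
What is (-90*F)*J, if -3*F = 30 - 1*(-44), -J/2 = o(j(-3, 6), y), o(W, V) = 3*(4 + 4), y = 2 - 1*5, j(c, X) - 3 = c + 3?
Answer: -106560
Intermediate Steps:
j(c, X) = 6 + c (j(c, X) = 3 + (c + 3) = 3 + (3 + c) = 6 + c)
y = -3 (y = 2 - 5 = -3)
o(W, V) = 24 (o(W, V) = 3*8 = 24)
J = -48 (J = -2*24 = -48)
F = -74/3 (F = -(30 - 1*(-44))/3 = -(30 + 44)/3 = -⅓*74 = -74/3 ≈ -24.667)
(-90*F)*J = -90*(-74/3)*(-48) = 2220*(-48) = -106560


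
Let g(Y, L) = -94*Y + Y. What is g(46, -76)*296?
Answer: -1266288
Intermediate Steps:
g(Y, L) = -93*Y
g(46, -76)*296 = -93*46*296 = -4278*296 = -1266288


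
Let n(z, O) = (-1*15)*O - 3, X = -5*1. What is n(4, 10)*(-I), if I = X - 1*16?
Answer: -3213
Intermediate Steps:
X = -5
n(z, O) = -3 - 15*O (n(z, O) = -15*O - 3 = -3 - 15*O)
I = -21 (I = -5 - 1*16 = -5 - 16 = -21)
n(4, 10)*(-I) = (-3 - 15*10)*(-1*(-21)) = (-3 - 150)*21 = -153*21 = -3213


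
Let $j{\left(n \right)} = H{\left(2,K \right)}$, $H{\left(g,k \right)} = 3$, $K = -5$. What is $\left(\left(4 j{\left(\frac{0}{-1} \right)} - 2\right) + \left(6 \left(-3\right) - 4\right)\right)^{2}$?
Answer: $144$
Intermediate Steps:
$j{\left(n \right)} = 3$
$\left(\left(4 j{\left(\frac{0}{-1} \right)} - 2\right) + \left(6 \left(-3\right) - 4\right)\right)^{2} = \left(\left(4 \cdot 3 - 2\right) + \left(6 \left(-3\right) - 4\right)\right)^{2} = \left(\left(12 - 2\right) - 22\right)^{2} = \left(10 - 22\right)^{2} = \left(-12\right)^{2} = 144$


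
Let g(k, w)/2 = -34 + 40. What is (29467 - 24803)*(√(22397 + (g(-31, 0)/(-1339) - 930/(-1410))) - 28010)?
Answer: -130638640 + 32648*√1810352956282/62933 ≈ -1.2994e+8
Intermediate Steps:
g(k, w) = 12 (g(k, w) = 2*(-34 + 40) = 2*6 = 12)
(29467 - 24803)*(√(22397 + (g(-31, 0)/(-1339) - 930/(-1410))) - 28010) = (29467 - 24803)*(√(22397 + (12/(-1339) - 930/(-1410))) - 28010) = 4664*(√(22397 + (12*(-1/1339) - 930*(-1/1410))) - 28010) = 4664*(√(22397 + (-12/1339 + 31/47)) - 28010) = 4664*(√(22397 + 40945/62933) - 28010) = 4664*(√(1409551346/62933) - 28010) = 4664*(7*√1810352956282/62933 - 28010) = 4664*(-28010 + 7*√1810352956282/62933) = -130638640 + 32648*√1810352956282/62933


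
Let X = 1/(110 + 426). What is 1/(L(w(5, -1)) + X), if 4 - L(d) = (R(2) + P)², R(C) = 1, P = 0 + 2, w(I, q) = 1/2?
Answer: -536/2679 ≈ -0.20007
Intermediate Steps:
w(I, q) = ½
P = 2
X = 1/536 ≈ 0.0018657
L(d) = -5 (L(d) = 4 - (1 + 2)² = 4 - 1*3² = 4 - 1*9 = 4 - 9 = -5)
1/(L(w(5, -1)) + X) = 1/(-5 + 1/536) = 1/(-2679/536) = -536/2679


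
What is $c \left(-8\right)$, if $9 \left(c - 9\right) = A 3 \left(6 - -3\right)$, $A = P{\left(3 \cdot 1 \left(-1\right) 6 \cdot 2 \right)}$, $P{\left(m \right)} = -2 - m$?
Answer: $-888$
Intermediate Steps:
$A = 34$ ($A = -2 - 3 \cdot 1 \left(-1\right) 6 \cdot 2 = -2 - 3 \left(-1\right) 6 \cdot 2 = -2 - \left(-3\right) 6 \cdot 2 = -2 - \left(-18\right) 2 = -2 - -36 = -2 + 36 = 34$)
$c = 111$ ($c = 9 + \frac{34 \cdot 3 \left(6 - -3\right)}{9} = 9 + \frac{102 \left(6 + 3\right)}{9} = 9 + \frac{102 \cdot 9}{9} = 9 + \frac{1}{9} \cdot 918 = 9 + 102 = 111$)
$c \left(-8\right) = 111 \left(-8\right) = -888$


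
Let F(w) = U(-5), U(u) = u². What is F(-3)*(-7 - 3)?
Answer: -250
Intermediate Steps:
F(w) = 25 (F(w) = (-5)² = 25)
F(-3)*(-7 - 3) = 25*(-7 - 3) = 25*(-10) = -250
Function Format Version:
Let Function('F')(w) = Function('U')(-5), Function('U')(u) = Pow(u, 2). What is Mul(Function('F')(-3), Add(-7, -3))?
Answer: -250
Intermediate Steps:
Function('F')(w) = 25 (Function('F')(w) = Pow(-5, 2) = 25)
Mul(Function('F')(-3), Add(-7, -3)) = Mul(25, Add(-7, -3)) = Mul(25, -10) = -250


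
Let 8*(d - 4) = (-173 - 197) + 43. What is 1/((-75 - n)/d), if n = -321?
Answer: -295/1968 ≈ -0.14990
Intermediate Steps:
d = -295/8 (d = 4 + ((-173 - 197) + 43)/8 = 4 + (-370 + 43)/8 = 4 + (⅛)*(-327) = 4 - 327/8 = -295/8 ≈ -36.875)
1/((-75 - n)/d) = 1/((-75 - 1*(-321))/(-295/8)) = 1/((-75 + 321)*(-8/295)) = 1/(246*(-8/295)) = 1/(-1968/295) = -295/1968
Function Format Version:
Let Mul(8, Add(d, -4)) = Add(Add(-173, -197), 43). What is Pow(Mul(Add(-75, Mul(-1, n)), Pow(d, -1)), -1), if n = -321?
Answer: Rational(-295, 1968) ≈ -0.14990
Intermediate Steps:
d = Rational(-295, 8) (d = Add(4, Mul(Rational(1, 8), Add(Add(-173, -197), 43))) = Add(4, Mul(Rational(1, 8), Add(-370, 43))) = Add(4, Mul(Rational(1, 8), -327)) = Add(4, Rational(-327, 8)) = Rational(-295, 8) ≈ -36.875)
Pow(Mul(Add(-75, Mul(-1, n)), Pow(d, -1)), -1) = Pow(Mul(Add(-75, Mul(-1, -321)), Pow(Rational(-295, 8), -1)), -1) = Pow(Mul(Add(-75, 321), Rational(-8, 295)), -1) = Pow(Mul(246, Rational(-8, 295)), -1) = Pow(Rational(-1968, 295), -1) = Rational(-295, 1968)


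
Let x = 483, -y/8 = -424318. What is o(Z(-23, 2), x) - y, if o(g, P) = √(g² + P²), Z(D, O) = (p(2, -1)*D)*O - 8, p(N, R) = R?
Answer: -3394544 + √234733 ≈ -3.3941e+6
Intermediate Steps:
y = 3394544 (y = -8*(-424318) = 3394544)
Z(D, O) = -8 - D*O (Z(D, O) = (-D)*O - 8 = -D*O - 8 = -8 - D*O)
o(g, P) = √(P² + g²)
o(Z(-23, 2), x) - y = √(483² + (-8 - 1*(-23)*2)²) - 1*3394544 = √(233289 + (-8 + 46)²) - 3394544 = √(233289 + 38²) - 3394544 = √(233289 + 1444) - 3394544 = √234733 - 3394544 = -3394544 + √234733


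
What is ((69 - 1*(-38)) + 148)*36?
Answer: 9180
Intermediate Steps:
((69 - 1*(-38)) + 148)*36 = ((69 + 38) + 148)*36 = (107 + 148)*36 = 255*36 = 9180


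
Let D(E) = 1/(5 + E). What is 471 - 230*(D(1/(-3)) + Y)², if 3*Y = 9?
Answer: -186717/98 ≈ -1905.3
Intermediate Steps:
Y = 3 (Y = (⅓)*9 = 3)
471 - 230*(D(1/(-3)) + Y)² = 471 - 230*(1/(5 + 1/(-3)) + 3)² = 471 - 230*(1/(5 - ⅓) + 3)² = 471 - 230*(1/(14/3) + 3)² = 471 - 230*(3/14 + 3)² = 471 - 230*(45/14)² = 471 - 230*2025/196 = 471 - 232875/98 = -186717/98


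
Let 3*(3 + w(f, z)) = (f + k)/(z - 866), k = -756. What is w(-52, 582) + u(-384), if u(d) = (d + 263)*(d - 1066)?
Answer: 37370413/213 ≈ 1.7545e+5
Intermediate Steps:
u(d) = (-1066 + d)*(263 + d) (u(d) = (263 + d)*(-1066 + d) = (-1066 + d)*(263 + d))
w(f, z) = -3 + (-756 + f)/(3*(-866 + z)) (w(f, z) = -3 + ((f - 756)/(z - 866))/3 = -3 + ((-756 + f)/(-866 + z))/3 = -3 + (-756 + f)/(3*(-866 + z)))
w(-52, 582) + u(-384) = (7038 - 52 - 9*582)/(3*(-866 + 582)) + (-280358 + (-384)² - 803*(-384)) = (⅓)*(7038 - 52 - 5238)/(-284) + (-280358 + 147456 + 308352) = (⅓)*(-1/284)*1748 + 175450 = -437/213 + 175450 = 37370413/213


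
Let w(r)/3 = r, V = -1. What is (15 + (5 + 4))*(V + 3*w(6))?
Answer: 1272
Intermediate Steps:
w(r) = 3*r
(15 + (5 + 4))*(V + 3*w(6)) = (15 + (5 + 4))*(-1 + 3*(3*6)) = (15 + 9)*(-1 + 3*18) = 24*(-1 + 54) = 24*53 = 1272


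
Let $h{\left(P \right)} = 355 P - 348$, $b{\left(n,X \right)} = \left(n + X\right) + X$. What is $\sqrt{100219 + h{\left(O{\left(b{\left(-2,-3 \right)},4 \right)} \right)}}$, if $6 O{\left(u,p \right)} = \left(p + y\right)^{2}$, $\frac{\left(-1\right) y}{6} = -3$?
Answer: $\frac{\sqrt{1156569}}{3} \approx 358.48$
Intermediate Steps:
$y = 18$ ($y = \left(-6\right) \left(-3\right) = 18$)
$b{\left(n,X \right)} = n + 2 X$ ($b{\left(n,X \right)} = \left(X + n\right) + X = n + 2 X$)
$O{\left(u,p \right)} = \frac{\left(18 + p\right)^{2}}{6}$ ($O{\left(u,p \right)} = \frac{\left(p + 18\right)^{2}}{6} = \frac{\left(18 + p\right)^{2}}{6}$)
$h{\left(P \right)} = -348 + 355 P$
$\sqrt{100219 + h{\left(O{\left(b{\left(-2,-3 \right)},4 \right)} \right)}} = \sqrt{100219 - \left(348 - 355 \frac{\left(18 + 4\right)^{2}}{6}\right)} = \sqrt{100219 - \left(348 - 355 \frac{22^{2}}{6}\right)} = \sqrt{100219 - \left(348 - 355 \cdot \frac{1}{6} \cdot 484\right)} = \sqrt{100219 + \left(-348 + 355 \cdot \frac{242}{3}\right)} = \sqrt{100219 + \left(-348 + \frac{85910}{3}\right)} = \sqrt{100219 + \frac{84866}{3}} = \sqrt{\frac{385523}{3}} = \frac{\sqrt{1156569}}{3}$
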